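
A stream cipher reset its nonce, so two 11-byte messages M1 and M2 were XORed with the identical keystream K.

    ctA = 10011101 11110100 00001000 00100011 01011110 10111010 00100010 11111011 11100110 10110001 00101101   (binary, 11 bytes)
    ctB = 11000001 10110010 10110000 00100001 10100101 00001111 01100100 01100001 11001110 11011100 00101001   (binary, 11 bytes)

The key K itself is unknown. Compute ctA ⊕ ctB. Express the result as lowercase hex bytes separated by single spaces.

ctA ⊕ ctB = (M1 ⊕ K) ⊕ (M2 ⊕ K) = M1 ⊕ M2 — the shared key cancels under XOR.
157 XOR 193 =  92
244 XOR 178 =  70
  8 XOR 176 = 184
 35 XOR  33 =   2
 94 XOR 165 = 251
186 XOR  15 = 181
 34 XOR 100 =  70
251 XOR  97 = 154
230 XOR 206 =  40
177 XOR 220 = 109
 45 XOR  41 =   4

5c 46 b8 02 fb b5 46 9a 28 6d 04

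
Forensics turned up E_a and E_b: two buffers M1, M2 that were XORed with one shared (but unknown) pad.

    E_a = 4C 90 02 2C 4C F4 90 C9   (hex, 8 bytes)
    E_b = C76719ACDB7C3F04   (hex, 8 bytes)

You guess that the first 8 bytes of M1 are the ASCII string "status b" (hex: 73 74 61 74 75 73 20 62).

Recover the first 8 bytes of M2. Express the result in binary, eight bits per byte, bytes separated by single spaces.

First, E_a ⊕ E_b = (M1 ⊕ K) ⊕ (M2 ⊕ K) = M1 ⊕ M2, so the key drops out. Then M2 = (M1 ⊕ M2) ⊕ M1 over the first 8 bytes.
byte 0: (4c ⊕ c7) ⊕ 73 = 8b ⊕ 73 = f8
byte 1: (90 ⊕ 67) ⊕ 74 = f7 ⊕ 74 = 83
byte 2: (02 ⊕ 19) ⊕ 61 = 1b ⊕ 61 = 7a
byte 3: (2c ⊕ ac) ⊕ 74 = 80 ⊕ 74 = f4
byte 4: (4c ⊕ db) ⊕ 75 = 97 ⊕ 75 = e2
byte 5: (f4 ⊕ 7c) ⊕ 73 = 88 ⊕ 73 = fb
byte 6: (90 ⊕ 3f) ⊕ 20 = af ⊕ 20 = 8f
byte 7: (c9 ⊕ 04) ⊕ 62 = cd ⊕ 62 = af

11111000 10000011 01111010 11110100 11100010 11111011 10001111 10101111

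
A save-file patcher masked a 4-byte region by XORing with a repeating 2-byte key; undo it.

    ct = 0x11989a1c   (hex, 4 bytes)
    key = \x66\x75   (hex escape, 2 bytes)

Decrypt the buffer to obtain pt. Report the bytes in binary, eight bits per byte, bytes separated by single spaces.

The 2-byte key repeats, so the effective keystream is 66 75 66 75.
byte 0:  17 xor 102 = 119
byte 1: 152 xor 117 = 237
byte 2: 154 xor 102 = 252
byte 3:  28 xor 117 = 105

01110111 11101101 11111100 01101001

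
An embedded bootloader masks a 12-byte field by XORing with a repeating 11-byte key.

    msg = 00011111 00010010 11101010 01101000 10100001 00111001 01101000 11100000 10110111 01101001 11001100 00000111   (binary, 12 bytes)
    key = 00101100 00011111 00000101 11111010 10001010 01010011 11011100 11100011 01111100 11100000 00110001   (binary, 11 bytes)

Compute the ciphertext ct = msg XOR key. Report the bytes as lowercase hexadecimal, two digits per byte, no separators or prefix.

The 11-byte key repeats, so the effective keystream is 2c 1f 05 fa 8a 53 dc e3 7c e0 31 2c.
byte 0: 1f ^ 2c = 33
byte 1: 12 ^ 1f = 0d
byte 2: ea ^ 05 = ef
byte 3: 68 ^ fa = 92
byte 4: a1 ^ 8a = 2b
byte 5: 39 ^ 53 = 6a
byte 6: 68 ^ dc = b4
byte 7: e0 ^ e3 = 03
byte 8: b7 ^ 7c = cb
byte 9: 69 ^ e0 = 89
byte 10: cc ^ 31 = fd
byte 11: 07 ^ 2c = 2b

330def922b6ab403cb89fd2b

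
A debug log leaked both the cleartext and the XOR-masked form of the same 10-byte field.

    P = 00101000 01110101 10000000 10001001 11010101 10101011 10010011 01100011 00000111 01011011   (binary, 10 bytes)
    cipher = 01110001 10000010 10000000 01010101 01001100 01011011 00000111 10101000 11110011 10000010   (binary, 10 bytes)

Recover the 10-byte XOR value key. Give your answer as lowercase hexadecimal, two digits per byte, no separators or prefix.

59f700dc99f094cbf4d9

Since cipher = P ⊕ key, XORing both sides with P gives key = P ⊕ cipher.
00101000 xor 01110001 = 01011001
01110101 xor 10000010 = 11110111
10000000 xor 10000000 = 00000000
10001001 xor 01010101 = 11011100
11010101 xor 01001100 = 10011001
10101011 xor 01011011 = 11110000
10010011 xor 00000111 = 10010100
01100011 xor 10101000 = 11001011
00000111 xor 11110011 = 11110100
01011011 xor 10000010 = 11011001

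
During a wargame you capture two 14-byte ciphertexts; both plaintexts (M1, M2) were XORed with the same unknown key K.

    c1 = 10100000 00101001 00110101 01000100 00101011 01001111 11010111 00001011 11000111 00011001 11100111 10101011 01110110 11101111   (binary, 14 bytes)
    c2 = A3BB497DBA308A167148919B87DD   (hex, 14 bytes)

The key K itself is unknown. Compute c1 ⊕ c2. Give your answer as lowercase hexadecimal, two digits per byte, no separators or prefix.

c1 ⊕ c2 = (M1 ⊕ K) ⊕ (M2 ⊕ K) = M1 ⊕ M2 — the shared key cancels under XOR.
a0 ^ a3 = 03
29 ^ bb = 92
35 ^ 49 = 7c
44 ^ 7d = 39
2b ^ ba = 91
4f ^ 30 = 7f
d7 ^ 8a = 5d
0b ^ 16 = 1d
c7 ^ 71 = b6
19 ^ 48 = 51
e7 ^ 91 = 76
ab ^ 9b = 30
76 ^ 87 = f1
ef ^ dd = 32

03927c39917f5d1db6517630f132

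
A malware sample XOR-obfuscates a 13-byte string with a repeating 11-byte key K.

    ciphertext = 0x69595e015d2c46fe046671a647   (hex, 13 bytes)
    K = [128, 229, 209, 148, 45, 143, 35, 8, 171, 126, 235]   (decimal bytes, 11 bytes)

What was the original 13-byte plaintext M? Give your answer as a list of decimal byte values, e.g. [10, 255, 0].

The 11-byte key repeats, so the effective keystream is 80 e5 d1 94 2d 8f 23 08 ab 7e eb 80 e5.
byte 0: 69 XOR 80 = e9
byte 1: 59 XOR e5 = bc
byte 2: 5e XOR d1 = 8f
byte 3: 01 XOR 94 = 95
byte 4: 5d XOR 2d = 70
byte 5: 2c XOR 8f = a3
byte 6: 46 XOR 23 = 65
byte 7: fe XOR 08 = f6
byte 8: 04 XOR ab = af
byte 9: 66 XOR 7e = 18
byte 10: 71 XOR eb = 9a
byte 11: a6 XOR 80 = 26
byte 12: 47 XOR e5 = a2

[233, 188, 143, 149, 112, 163, 101, 246, 175, 24, 154, 38, 162]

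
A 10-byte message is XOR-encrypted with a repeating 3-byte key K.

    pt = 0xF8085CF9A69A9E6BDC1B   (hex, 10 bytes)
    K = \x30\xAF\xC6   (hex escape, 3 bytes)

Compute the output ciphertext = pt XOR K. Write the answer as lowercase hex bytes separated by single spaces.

c8 a7 9a c9 09 5c ae c4 1a 2b

The 3-byte key repeats, so the effective keystream is 30 af c6 30 af c6 30 af c6 30.
byte 0: 248 XOR  48 = 200
byte 1:   8 XOR 175 = 167
byte 2:  92 XOR 198 = 154
byte 3: 249 XOR  48 = 201
byte 4: 166 XOR 175 =   9
byte 5: 154 XOR 198 =  92
byte 6: 158 XOR  48 = 174
byte 7: 107 XOR 175 = 196
byte 8: 220 XOR 198 =  26
byte 9:  27 XOR  48 =  43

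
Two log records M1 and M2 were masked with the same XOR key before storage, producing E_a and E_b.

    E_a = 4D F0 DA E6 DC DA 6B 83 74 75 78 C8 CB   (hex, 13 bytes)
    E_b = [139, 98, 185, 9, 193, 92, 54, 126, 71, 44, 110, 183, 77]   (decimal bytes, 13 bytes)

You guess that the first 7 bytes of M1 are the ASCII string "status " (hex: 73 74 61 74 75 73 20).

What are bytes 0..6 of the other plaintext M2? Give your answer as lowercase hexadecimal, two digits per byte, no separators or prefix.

First, E_a ⊕ E_b = (M1 ⊕ K) ⊕ (M2 ⊕ K) = M1 ⊕ M2, so the key drops out. Then M2 = (M1 ⊕ M2) ⊕ M1 over the first 7 bytes.
byte 0: (4d ^ 8b) ^ 73 = c6 ^ 73 = b5
byte 1: (f0 ^ 62) ^ 74 = 92 ^ 74 = e6
byte 2: (da ^ b9) ^ 61 = 63 ^ 61 = 02
byte 3: (e6 ^ 09) ^ 74 = ef ^ 74 = 9b
byte 4: (dc ^ c1) ^ 75 = 1d ^ 75 = 68
byte 5: (da ^ 5c) ^ 73 = 86 ^ 73 = f5
byte 6: (6b ^ 36) ^ 20 = 5d ^ 20 = 7d

b5e6029b68f57d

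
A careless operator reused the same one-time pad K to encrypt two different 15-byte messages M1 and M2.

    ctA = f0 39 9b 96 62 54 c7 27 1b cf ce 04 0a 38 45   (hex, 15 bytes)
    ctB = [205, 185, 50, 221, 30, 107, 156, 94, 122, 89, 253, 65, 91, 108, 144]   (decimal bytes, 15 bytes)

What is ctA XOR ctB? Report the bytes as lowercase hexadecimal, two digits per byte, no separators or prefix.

ctA ⊕ ctB = (M1 ⊕ K) ⊕ (M2 ⊕ K) = M1 ⊕ M2 — the shared key cancels under XOR.
f0 XOR cd = 3d
39 XOR b9 = 80
9b XOR 32 = a9
96 XOR dd = 4b
62 XOR 1e = 7c
54 XOR 6b = 3f
c7 XOR 9c = 5b
27 XOR 5e = 79
1b XOR 7a = 61
cf XOR 59 = 96
ce XOR fd = 33
04 XOR 41 = 45
0a XOR 5b = 51
38 XOR 6c = 54
45 XOR 90 = d5

3d80a94b7c3f5b79619633455154d5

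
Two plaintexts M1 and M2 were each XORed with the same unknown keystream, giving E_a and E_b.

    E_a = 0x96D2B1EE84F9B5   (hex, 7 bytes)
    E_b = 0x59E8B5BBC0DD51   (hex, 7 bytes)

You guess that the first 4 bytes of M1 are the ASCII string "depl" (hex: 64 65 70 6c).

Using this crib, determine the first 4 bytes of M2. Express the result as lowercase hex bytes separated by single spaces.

ab 5f 74 39

First, E_a ⊕ E_b = (M1 ⊕ K) ⊕ (M2 ⊕ K) = M1 ⊕ M2, so the key drops out. Then M2 = (M1 ⊕ M2) ⊕ M1 over the first 4 bytes.
byte 0: (96 ⊕ 59) ⊕ 64 = cf ⊕ 64 = ab
byte 1: (d2 ⊕ e8) ⊕ 65 = 3a ⊕ 65 = 5f
byte 2: (b1 ⊕ b5) ⊕ 70 = 04 ⊕ 70 = 74
byte 3: (ee ⊕ bb) ⊕ 6c = 55 ⊕ 6c = 39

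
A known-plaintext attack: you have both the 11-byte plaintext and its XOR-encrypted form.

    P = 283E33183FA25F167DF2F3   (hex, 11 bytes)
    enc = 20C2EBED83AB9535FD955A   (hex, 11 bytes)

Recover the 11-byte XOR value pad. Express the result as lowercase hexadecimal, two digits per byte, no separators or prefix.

Since enc = P ⊕ pad, XORing both sides with P gives pad = P ⊕ enc.
byte 0: 00101000 XOR 00100000 = 00001000
byte 1: 00111110 XOR 11000010 = 11111100
byte 2: 00110011 XOR 11101011 = 11011000
byte 3: 00011000 XOR 11101101 = 11110101
byte 4: 00111111 XOR 10000011 = 10111100
byte 5: 10100010 XOR 10101011 = 00001001
byte 6: 01011111 XOR 10010101 = 11001010
byte 7: 00010110 XOR 00110101 = 00100011
byte 8: 01111101 XOR 11111101 = 10000000
byte 9: 11110010 XOR 10010101 = 01100111
byte 10: 11110011 XOR 01011010 = 10101001

08fcd8f5bc09ca238067a9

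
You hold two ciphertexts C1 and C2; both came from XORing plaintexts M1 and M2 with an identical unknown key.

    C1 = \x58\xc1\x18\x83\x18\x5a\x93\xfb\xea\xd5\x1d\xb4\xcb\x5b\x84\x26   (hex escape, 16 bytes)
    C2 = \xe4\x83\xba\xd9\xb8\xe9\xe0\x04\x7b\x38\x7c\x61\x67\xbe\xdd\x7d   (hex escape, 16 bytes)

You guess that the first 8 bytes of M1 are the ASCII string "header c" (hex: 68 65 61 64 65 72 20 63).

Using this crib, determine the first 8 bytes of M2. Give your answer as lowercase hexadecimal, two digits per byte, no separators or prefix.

First, C1 ⊕ C2 = (M1 ⊕ K) ⊕ (M2 ⊕ K) = M1 ⊕ M2, so the key drops out. Then M2 = (M1 ⊕ M2) ⊕ M1 over the first 8 bytes.
byte 0: (58 ⊕ e4) ⊕ 68 = bc ⊕ 68 = d4
byte 1: (c1 ⊕ 83) ⊕ 65 = 42 ⊕ 65 = 27
byte 2: (18 ⊕ ba) ⊕ 61 = a2 ⊕ 61 = c3
byte 3: (83 ⊕ d9) ⊕ 64 = 5a ⊕ 64 = 3e
byte 4: (18 ⊕ b8) ⊕ 65 = a0 ⊕ 65 = c5
byte 5: (5a ⊕ e9) ⊕ 72 = b3 ⊕ 72 = c1
byte 6: (93 ⊕ e0) ⊕ 20 = 73 ⊕ 20 = 53
byte 7: (fb ⊕ 04) ⊕ 63 = ff ⊕ 63 = 9c

d427c33ec5c1539c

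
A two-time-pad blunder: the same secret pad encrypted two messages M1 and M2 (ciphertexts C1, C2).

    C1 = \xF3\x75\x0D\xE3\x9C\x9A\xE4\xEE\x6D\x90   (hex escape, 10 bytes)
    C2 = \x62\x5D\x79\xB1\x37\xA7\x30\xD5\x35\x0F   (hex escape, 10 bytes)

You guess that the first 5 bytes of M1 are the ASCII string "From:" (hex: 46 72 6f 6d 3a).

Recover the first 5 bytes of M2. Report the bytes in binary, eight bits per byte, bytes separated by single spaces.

11010111 01011010 00011011 00111111 10010001

First, C1 ⊕ C2 = (M1 ⊕ K) ⊕ (M2 ⊕ K) = M1 ⊕ M2, so the key drops out. Then M2 = (M1 ⊕ M2) ⊕ M1 over the first 5 bytes.
byte 0: (f3 ^ 62) ^ 46 = 91 ^ 46 = d7
byte 1: (75 ^ 5d) ^ 72 = 28 ^ 72 = 5a
byte 2: (0d ^ 79) ^ 6f = 74 ^ 6f = 1b
byte 3: (e3 ^ b1) ^ 6d = 52 ^ 6d = 3f
byte 4: (9c ^ 37) ^ 3a = ab ^ 3a = 91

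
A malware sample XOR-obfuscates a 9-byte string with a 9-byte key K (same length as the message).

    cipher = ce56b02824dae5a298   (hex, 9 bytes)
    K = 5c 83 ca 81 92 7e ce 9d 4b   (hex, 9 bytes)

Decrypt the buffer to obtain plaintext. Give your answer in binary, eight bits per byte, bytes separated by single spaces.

XOR is its own inverse, so applying the key byte-wise gives the result directly.
ce ⊕ 5c = 92
56 ⊕ 83 = d5
b0 ⊕ ca = 7a
28 ⊕ 81 = a9
24 ⊕ 92 = b6
da ⊕ 7e = a4
e5 ⊕ ce = 2b
a2 ⊕ 9d = 3f
98 ⊕ 4b = d3

10010010 11010101 01111010 10101001 10110110 10100100 00101011 00111111 11010011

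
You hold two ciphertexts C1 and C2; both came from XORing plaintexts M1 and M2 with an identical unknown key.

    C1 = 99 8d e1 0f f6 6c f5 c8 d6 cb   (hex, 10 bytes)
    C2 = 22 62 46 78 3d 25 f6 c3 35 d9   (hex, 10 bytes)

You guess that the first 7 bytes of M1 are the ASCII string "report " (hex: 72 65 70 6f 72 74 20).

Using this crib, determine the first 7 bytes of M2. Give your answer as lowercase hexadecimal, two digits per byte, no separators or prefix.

c98ad718b93d23

First, C1 ⊕ C2 = (M1 ⊕ K) ⊕ (M2 ⊕ K) = M1 ⊕ M2, so the key drops out. Then M2 = (M1 ⊕ M2) ⊕ M1 over the first 7 bytes.
byte 0: (99 xor 22) xor 72 = bb xor 72 = c9
byte 1: (8d xor 62) xor 65 = ef xor 65 = 8a
byte 2: (e1 xor 46) xor 70 = a7 xor 70 = d7
byte 3: (0f xor 78) xor 6f = 77 xor 6f = 18
byte 4: (f6 xor 3d) xor 72 = cb xor 72 = b9
byte 5: (6c xor 25) xor 74 = 49 xor 74 = 3d
byte 6: (f5 xor f6) xor 20 = 03 xor 20 = 23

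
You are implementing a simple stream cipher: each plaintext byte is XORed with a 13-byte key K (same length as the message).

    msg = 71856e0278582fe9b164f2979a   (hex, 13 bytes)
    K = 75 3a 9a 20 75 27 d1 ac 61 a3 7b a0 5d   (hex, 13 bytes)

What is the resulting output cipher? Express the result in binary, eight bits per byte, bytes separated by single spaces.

00000100 10111111 11110100 00100010 00001101 01111111 11111110 01000101 11010000 11000111 10001001 00110111 11000111

71 ⊕ 75 = 04
85 ⊕ 3a = bf
6e ⊕ 9a = f4
02 ⊕ 20 = 22
78 ⊕ 75 = 0d
58 ⊕ 27 = 7f
2f ⊕ d1 = fe
e9 ⊕ ac = 45
b1 ⊕ 61 = d0
64 ⊕ a3 = c7
f2 ⊕ 7b = 89
97 ⊕ a0 = 37
9a ⊕ 5d = c7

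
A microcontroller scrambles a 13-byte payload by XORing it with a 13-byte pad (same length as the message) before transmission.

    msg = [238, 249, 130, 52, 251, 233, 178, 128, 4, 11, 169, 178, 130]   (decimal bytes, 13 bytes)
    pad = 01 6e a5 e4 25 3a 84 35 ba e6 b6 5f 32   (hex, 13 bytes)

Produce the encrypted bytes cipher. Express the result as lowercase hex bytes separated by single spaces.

XOR is its own inverse, so applying the key byte-wise gives the result directly.
ee ⊕ 01 = ef
f9 ⊕ 6e = 97
82 ⊕ a5 = 27
34 ⊕ e4 = d0
fb ⊕ 25 = de
e9 ⊕ 3a = d3
b2 ⊕ 84 = 36
80 ⊕ 35 = b5
04 ⊕ ba = be
0b ⊕ e6 = ed
a9 ⊕ b6 = 1f
b2 ⊕ 5f = ed
82 ⊕ 32 = b0

ef 97 27 d0 de d3 36 b5 be ed 1f ed b0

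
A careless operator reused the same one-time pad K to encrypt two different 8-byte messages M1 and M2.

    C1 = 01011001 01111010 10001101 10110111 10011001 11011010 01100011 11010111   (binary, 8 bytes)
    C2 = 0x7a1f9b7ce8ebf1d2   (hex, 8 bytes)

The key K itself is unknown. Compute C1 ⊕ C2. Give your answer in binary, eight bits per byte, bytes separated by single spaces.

00100011 01100101 00010110 11001011 01110001 00110001 10010010 00000101

C1 ⊕ C2 = (M1 ⊕ K) ⊕ (M2 ⊕ K) = M1 ⊕ M2 — the shared key cancels under XOR.
59 ^ 7a = 23
7a ^ 1f = 65
8d ^ 9b = 16
b7 ^ 7c = cb
99 ^ e8 = 71
da ^ eb = 31
63 ^ f1 = 92
d7 ^ d2 = 05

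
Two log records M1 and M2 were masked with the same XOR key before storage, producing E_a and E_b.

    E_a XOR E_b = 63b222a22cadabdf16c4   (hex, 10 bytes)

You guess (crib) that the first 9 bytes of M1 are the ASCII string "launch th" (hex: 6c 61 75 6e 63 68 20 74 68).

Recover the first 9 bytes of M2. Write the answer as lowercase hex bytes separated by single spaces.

Since E_a ⊕ E_b = M1 ⊕ M2, XORing with the guessed M1 bytes yields the corresponding M2 bytes: M2 = (E_a ⊕ E_b) ⊕ M1.
byte 0: 63 XOR 6c = 0f
byte 1: b2 XOR 61 = d3
byte 2: 22 XOR 75 = 57
byte 3: a2 XOR 6e = cc
byte 4: 2c XOR 63 = 4f
byte 5: ad XOR 68 = c5
byte 6: ab XOR 20 = 8b
byte 7: df XOR 74 = ab
byte 8: 16 XOR 68 = 7e

0f d3 57 cc 4f c5 8b ab 7e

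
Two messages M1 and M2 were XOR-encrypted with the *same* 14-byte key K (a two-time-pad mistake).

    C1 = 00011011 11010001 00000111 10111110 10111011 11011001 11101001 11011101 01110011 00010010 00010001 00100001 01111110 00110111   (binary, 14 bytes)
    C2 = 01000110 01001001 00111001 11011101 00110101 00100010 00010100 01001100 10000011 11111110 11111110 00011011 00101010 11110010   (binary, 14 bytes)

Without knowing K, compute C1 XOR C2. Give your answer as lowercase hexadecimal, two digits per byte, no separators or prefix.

C1 ⊕ C2 = (M1 ⊕ K) ⊕ (M2 ⊕ K) = M1 ⊕ M2 — the shared key cancels under XOR.
1b XOR 46 = 5d
d1 XOR 49 = 98
07 XOR 39 = 3e
be XOR dd = 63
bb XOR 35 = 8e
d9 XOR 22 = fb
e9 XOR 14 = fd
dd XOR 4c = 91
73 XOR 83 = f0
12 XOR fe = ec
11 XOR fe = ef
21 XOR 1b = 3a
7e XOR 2a = 54
37 XOR f2 = c5

5d983e638efbfd91f0ecef3a54c5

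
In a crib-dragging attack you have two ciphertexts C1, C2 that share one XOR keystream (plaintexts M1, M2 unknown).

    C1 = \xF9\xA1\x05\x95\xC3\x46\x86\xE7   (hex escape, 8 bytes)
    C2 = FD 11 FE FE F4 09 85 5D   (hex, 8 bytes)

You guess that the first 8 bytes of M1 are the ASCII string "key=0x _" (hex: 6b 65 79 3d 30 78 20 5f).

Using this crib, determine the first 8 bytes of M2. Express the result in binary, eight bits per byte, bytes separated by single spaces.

01101111 11010101 10000010 01010110 00000111 00110111 00100011 11100101

First, C1 ⊕ C2 = (M1 ⊕ K) ⊕ (M2 ⊕ K) = M1 ⊕ M2, so the key drops out. Then M2 = (M1 ⊕ M2) ⊕ M1 over the first 8 bytes.
byte 0: (f9 ^ fd) ^ 6b = 04 ^ 6b = 6f
byte 1: (a1 ^ 11) ^ 65 = b0 ^ 65 = d5
byte 2: (05 ^ fe) ^ 79 = fb ^ 79 = 82
byte 3: (95 ^ fe) ^ 3d = 6b ^ 3d = 56
byte 4: (c3 ^ f4) ^ 30 = 37 ^ 30 = 07
byte 5: (46 ^ 09) ^ 78 = 4f ^ 78 = 37
byte 6: (86 ^ 85) ^ 20 = 03 ^ 20 = 23
byte 7: (e7 ^ 5d) ^ 5f = ba ^ 5f = e5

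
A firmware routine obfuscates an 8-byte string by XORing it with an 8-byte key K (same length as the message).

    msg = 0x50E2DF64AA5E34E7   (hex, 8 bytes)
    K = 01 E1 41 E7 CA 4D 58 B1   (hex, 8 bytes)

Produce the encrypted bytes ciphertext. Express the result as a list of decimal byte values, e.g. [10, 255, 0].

XOR is its own inverse, so applying the key byte-wise gives the result directly.
50 XOR 01 = 51
e2 XOR e1 = 03
df XOR 41 = 9e
64 XOR e7 = 83
aa XOR ca = 60
5e XOR 4d = 13
34 XOR 58 = 6c
e7 XOR b1 = 56

[81, 3, 158, 131, 96, 19, 108, 86]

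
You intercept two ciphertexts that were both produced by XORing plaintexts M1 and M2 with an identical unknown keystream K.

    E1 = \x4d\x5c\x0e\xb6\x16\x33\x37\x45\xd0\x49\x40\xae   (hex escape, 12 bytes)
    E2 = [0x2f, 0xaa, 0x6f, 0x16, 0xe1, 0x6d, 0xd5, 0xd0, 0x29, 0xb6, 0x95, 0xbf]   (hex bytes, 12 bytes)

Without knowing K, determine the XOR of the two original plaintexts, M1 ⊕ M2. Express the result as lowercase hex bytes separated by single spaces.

E1 ⊕ E2 = (M1 ⊕ K) ⊕ (M2 ⊕ K) = M1 ⊕ M2 — the shared key cancels under XOR.
byte 0: 4d XOR 2f = 62
byte 1: 5c XOR aa = f6
byte 2: 0e XOR 6f = 61
byte 3: b6 XOR 16 = a0
byte 4: 16 XOR e1 = f7
byte 5: 33 XOR 6d = 5e
byte 6: 37 XOR d5 = e2
byte 7: 45 XOR d0 = 95
byte 8: d0 XOR 29 = f9
byte 9: 49 XOR b6 = ff
byte 10: 40 XOR 95 = d5
byte 11: ae XOR bf = 11

62 f6 61 a0 f7 5e e2 95 f9 ff d5 11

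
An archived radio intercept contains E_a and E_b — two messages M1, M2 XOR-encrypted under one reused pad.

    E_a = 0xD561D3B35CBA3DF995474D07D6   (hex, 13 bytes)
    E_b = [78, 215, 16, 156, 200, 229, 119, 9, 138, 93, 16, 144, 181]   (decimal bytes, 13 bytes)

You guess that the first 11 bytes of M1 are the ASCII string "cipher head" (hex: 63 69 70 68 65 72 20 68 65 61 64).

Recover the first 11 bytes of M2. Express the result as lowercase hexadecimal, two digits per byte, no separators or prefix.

f8dfb347f12d6a987a7b39

First, E_a ⊕ E_b = (M1 ⊕ K) ⊕ (M2 ⊕ K) = M1 ⊕ M2, so the key drops out. Then M2 = (M1 ⊕ M2) ⊕ M1 over the first 11 bytes.
byte 0: (d5 ⊕ 4e) ⊕ 63 = 9b ⊕ 63 = f8
byte 1: (61 ⊕ d7) ⊕ 69 = b6 ⊕ 69 = df
byte 2: (d3 ⊕ 10) ⊕ 70 = c3 ⊕ 70 = b3
byte 3: (b3 ⊕ 9c) ⊕ 68 = 2f ⊕ 68 = 47
byte 4: (5c ⊕ c8) ⊕ 65 = 94 ⊕ 65 = f1
byte 5: (ba ⊕ e5) ⊕ 72 = 5f ⊕ 72 = 2d
byte 6: (3d ⊕ 77) ⊕ 20 = 4a ⊕ 20 = 6a
byte 7: (f9 ⊕ 09) ⊕ 68 = f0 ⊕ 68 = 98
byte 8: (95 ⊕ 8a) ⊕ 65 = 1f ⊕ 65 = 7a
byte 9: (47 ⊕ 5d) ⊕ 61 = 1a ⊕ 61 = 7b
byte 10: (4d ⊕ 10) ⊕ 64 = 5d ⊕ 64 = 39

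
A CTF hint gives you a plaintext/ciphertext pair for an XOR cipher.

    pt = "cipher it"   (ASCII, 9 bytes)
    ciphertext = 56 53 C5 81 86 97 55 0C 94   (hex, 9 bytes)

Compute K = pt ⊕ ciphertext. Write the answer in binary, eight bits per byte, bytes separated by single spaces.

Since ciphertext = pt ⊕ K, XORing both sides with pt gives K = pt ⊕ ciphertext.
63 XOR 56 = 35
69 XOR 53 = 3a
70 XOR c5 = b5
68 XOR 81 = e9
65 XOR 86 = e3
72 XOR 97 = e5
20 XOR 55 = 75
69 XOR 0c = 65
74 XOR 94 = e0

00110101 00111010 10110101 11101001 11100011 11100101 01110101 01100101 11100000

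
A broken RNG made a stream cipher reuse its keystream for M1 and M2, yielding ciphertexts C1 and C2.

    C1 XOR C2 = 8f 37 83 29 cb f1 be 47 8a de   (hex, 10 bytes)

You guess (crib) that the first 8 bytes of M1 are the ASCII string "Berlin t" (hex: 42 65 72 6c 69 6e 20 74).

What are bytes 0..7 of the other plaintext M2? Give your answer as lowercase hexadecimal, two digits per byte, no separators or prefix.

Since C1 ⊕ C2 = M1 ⊕ M2, XORing with the guessed M1 bytes yields the corresponding M2 bytes: M2 = (C1 ⊕ C2) ⊕ M1.
byte 0: 8f ⊕ 42 = cd
byte 1: 37 ⊕ 65 = 52
byte 2: 83 ⊕ 72 = f1
byte 3: 29 ⊕ 6c = 45
byte 4: cb ⊕ 69 = a2
byte 5: f1 ⊕ 6e = 9f
byte 6: be ⊕ 20 = 9e
byte 7: 47 ⊕ 74 = 33

cd52f145a29f9e33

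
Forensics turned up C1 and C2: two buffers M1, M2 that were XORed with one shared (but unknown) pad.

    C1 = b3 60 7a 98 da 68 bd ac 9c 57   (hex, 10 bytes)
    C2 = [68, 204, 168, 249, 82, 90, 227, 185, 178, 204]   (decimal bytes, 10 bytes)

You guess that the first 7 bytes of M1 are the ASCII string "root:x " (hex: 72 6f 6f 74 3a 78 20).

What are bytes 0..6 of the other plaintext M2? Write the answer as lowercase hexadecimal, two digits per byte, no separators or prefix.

First, C1 ⊕ C2 = (M1 ⊕ K) ⊕ (M2 ⊕ K) = M1 ⊕ M2, so the key drops out. Then M2 = (M1 ⊕ M2) ⊕ M1 over the first 7 bytes.
byte 0: (b3 ^ 44) ^ 72 = f7 ^ 72 = 85
byte 1: (60 ^ cc) ^ 6f = ac ^ 6f = c3
byte 2: (7a ^ a8) ^ 6f = d2 ^ 6f = bd
byte 3: (98 ^ f9) ^ 74 = 61 ^ 74 = 15
byte 4: (da ^ 52) ^ 3a = 88 ^ 3a = b2
byte 5: (68 ^ 5a) ^ 78 = 32 ^ 78 = 4a
byte 6: (bd ^ e3) ^ 20 = 5e ^ 20 = 7e

85c3bd15b24a7e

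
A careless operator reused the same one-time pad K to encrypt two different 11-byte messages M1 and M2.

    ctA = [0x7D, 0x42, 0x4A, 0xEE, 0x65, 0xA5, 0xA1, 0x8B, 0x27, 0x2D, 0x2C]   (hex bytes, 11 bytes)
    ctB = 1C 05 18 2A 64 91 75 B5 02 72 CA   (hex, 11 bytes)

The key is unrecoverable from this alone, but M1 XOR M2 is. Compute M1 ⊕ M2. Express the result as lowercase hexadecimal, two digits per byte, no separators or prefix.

ctA ⊕ ctB = (M1 ⊕ K) ⊕ (M2 ⊕ K) = M1 ⊕ M2 — the shared key cancels under XOR.
byte 0: 7d ^ 1c = 61
byte 1: 42 ^ 05 = 47
byte 2: 4a ^ 18 = 52
byte 3: ee ^ 2a = c4
byte 4: 65 ^ 64 = 01
byte 5: a5 ^ 91 = 34
byte 6: a1 ^ 75 = d4
byte 7: 8b ^ b5 = 3e
byte 8: 27 ^ 02 = 25
byte 9: 2d ^ 72 = 5f
byte 10: 2c ^ ca = e6

614752c40134d43e255fe6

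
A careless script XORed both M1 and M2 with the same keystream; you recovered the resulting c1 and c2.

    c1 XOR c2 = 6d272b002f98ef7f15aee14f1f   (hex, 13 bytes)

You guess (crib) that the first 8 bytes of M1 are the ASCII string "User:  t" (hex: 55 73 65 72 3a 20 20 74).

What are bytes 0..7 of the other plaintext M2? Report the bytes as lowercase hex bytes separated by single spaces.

38 54 4e 72 15 b8 cf 0b

Since c1 ⊕ c2 = M1 ⊕ M2, XORing with the guessed M1 bytes yields the corresponding M2 bytes: M2 = (c1 ⊕ c2) ⊕ M1.
6d XOR 55 = 38
27 XOR 73 = 54
2b XOR 65 = 4e
00 XOR 72 = 72
2f XOR 3a = 15
98 XOR 20 = b8
ef XOR 20 = cf
7f XOR 74 = 0b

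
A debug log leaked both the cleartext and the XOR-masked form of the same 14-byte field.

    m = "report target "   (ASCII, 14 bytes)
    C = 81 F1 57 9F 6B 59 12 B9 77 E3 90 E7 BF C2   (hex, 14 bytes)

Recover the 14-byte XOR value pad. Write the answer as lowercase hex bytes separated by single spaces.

Since C = m ⊕ pad, XORing both sides with m gives pad = m ⊕ C.
01110010 XOR 10000001 = 11110011
01100101 XOR 11110001 = 10010100
01110000 XOR 01010111 = 00100111
01101111 XOR 10011111 = 11110000
01110010 XOR 01101011 = 00011001
01110100 XOR 01011001 = 00101101
00100000 XOR 00010010 = 00110010
01110100 XOR 10111001 = 11001101
01100001 XOR 01110111 = 00010110
01110010 XOR 11100011 = 10010001
01100111 XOR 10010000 = 11110111
01100101 XOR 11100111 = 10000010
01110100 XOR 10111111 = 11001011
00100000 XOR 11000010 = 11100010

f3 94 27 f0 19 2d 32 cd 16 91 f7 82 cb e2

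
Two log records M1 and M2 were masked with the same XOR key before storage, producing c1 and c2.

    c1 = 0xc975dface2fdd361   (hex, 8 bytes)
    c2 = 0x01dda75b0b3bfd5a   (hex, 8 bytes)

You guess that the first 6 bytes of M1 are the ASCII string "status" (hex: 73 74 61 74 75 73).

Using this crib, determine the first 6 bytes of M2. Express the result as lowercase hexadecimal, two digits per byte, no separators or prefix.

First, c1 ⊕ c2 = (M1 ⊕ K) ⊕ (M2 ⊕ K) = M1 ⊕ M2, so the key drops out. Then M2 = (M1 ⊕ M2) ⊕ M1 over the first 6 bytes.
byte 0: (c9 ^ 01) ^ 73 = c8 ^ 73 = bb
byte 1: (75 ^ dd) ^ 74 = a8 ^ 74 = dc
byte 2: (df ^ a7) ^ 61 = 78 ^ 61 = 19
byte 3: (ac ^ 5b) ^ 74 = f7 ^ 74 = 83
byte 4: (e2 ^ 0b) ^ 75 = e9 ^ 75 = 9c
byte 5: (fd ^ 3b) ^ 73 = c6 ^ 73 = b5

bbdc19839cb5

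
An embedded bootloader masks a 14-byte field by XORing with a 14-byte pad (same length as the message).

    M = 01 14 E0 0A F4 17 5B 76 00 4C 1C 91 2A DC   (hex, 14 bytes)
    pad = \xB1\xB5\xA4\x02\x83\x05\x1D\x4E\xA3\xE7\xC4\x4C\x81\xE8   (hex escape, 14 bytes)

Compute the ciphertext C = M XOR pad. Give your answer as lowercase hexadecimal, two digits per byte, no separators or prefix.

b0a1440877124638a3abd8ddab34

XOR is its own inverse, so applying the key byte-wise gives the result directly.
byte 0: 01 ^ b1 = b0
byte 1: 14 ^ b5 = a1
byte 2: e0 ^ a4 = 44
byte 3: 0a ^ 02 = 08
byte 4: f4 ^ 83 = 77
byte 5: 17 ^ 05 = 12
byte 6: 5b ^ 1d = 46
byte 7: 76 ^ 4e = 38
byte 8: 00 ^ a3 = a3
byte 9: 4c ^ e7 = ab
byte 10: 1c ^ c4 = d8
byte 11: 91 ^ 4c = dd
byte 12: 2a ^ 81 = ab
byte 13: dc ^ e8 = 34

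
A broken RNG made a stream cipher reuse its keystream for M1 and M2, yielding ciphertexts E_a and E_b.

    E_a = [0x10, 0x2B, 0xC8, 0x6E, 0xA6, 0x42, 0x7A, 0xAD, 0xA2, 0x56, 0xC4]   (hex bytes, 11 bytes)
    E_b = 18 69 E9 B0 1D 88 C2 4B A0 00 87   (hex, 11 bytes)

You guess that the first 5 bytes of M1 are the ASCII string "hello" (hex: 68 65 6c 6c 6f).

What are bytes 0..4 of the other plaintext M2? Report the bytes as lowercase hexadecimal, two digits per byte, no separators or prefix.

60274db2d4

First, E_a ⊕ E_b = (M1 ⊕ K) ⊕ (M2 ⊕ K) = M1 ⊕ M2, so the key drops out. Then M2 = (M1 ⊕ M2) ⊕ M1 over the first 5 bytes.
byte 0: (10 ^ 18) ^ 68 = 08 ^ 68 = 60
byte 1: (2b ^ 69) ^ 65 = 42 ^ 65 = 27
byte 2: (c8 ^ e9) ^ 6c = 21 ^ 6c = 4d
byte 3: (6e ^ b0) ^ 6c = de ^ 6c = b2
byte 4: (a6 ^ 1d) ^ 6f = bb ^ 6f = d4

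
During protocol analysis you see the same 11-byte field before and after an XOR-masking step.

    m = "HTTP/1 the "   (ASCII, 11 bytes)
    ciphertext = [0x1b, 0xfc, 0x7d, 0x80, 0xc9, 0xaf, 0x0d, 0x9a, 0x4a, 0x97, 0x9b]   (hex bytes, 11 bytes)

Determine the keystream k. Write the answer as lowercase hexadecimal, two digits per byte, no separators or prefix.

53a829d0e69e2dee22f2bb

Since ciphertext = m ⊕ k, XORing both sides with m gives k = m ⊕ ciphertext.
48 XOR 1b = 53
54 XOR fc = a8
54 XOR 7d = 29
50 XOR 80 = d0
2f XOR c9 = e6
31 XOR af = 9e
20 XOR 0d = 2d
74 XOR 9a = ee
68 XOR 4a = 22
65 XOR 97 = f2
20 XOR 9b = bb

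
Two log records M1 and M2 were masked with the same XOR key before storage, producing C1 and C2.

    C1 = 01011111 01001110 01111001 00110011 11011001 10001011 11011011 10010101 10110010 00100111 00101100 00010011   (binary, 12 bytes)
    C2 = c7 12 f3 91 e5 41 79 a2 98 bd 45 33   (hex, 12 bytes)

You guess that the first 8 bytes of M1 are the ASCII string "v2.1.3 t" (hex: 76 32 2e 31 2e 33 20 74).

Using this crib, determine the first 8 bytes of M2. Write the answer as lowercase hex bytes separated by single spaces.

ee 6e a4 93 12 f9 82 43

First, C1 ⊕ C2 = (M1 ⊕ K) ⊕ (M2 ⊕ K) = M1 ⊕ M2, so the key drops out. Then M2 = (M1 ⊕ M2) ⊕ M1 over the first 8 bytes.
byte 0: (5f ^ c7) ^ 76 = 98 ^ 76 = ee
byte 1: (4e ^ 12) ^ 32 = 5c ^ 32 = 6e
byte 2: (79 ^ f3) ^ 2e = 8a ^ 2e = a4
byte 3: (33 ^ 91) ^ 31 = a2 ^ 31 = 93
byte 4: (d9 ^ e5) ^ 2e = 3c ^ 2e = 12
byte 5: (8b ^ 41) ^ 33 = ca ^ 33 = f9
byte 6: (db ^ 79) ^ 20 = a2 ^ 20 = 82
byte 7: (95 ^ a2) ^ 74 = 37 ^ 74 = 43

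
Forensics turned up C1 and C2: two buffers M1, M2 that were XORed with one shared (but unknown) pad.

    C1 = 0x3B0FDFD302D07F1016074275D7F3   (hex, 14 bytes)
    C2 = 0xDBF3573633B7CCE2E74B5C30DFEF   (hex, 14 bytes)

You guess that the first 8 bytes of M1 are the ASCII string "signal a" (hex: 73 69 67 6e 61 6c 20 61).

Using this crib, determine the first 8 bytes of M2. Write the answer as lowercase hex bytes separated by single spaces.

93 95 ef 8b 50 0b 93 93

First, C1 ⊕ C2 = (M1 ⊕ K) ⊕ (M2 ⊕ K) = M1 ⊕ M2, so the key drops out. Then M2 = (M1 ⊕ M2) ⊕ M1 over the first 8 bytes.
byte 0: (3b ^ db) ^ 73 = e0 ^ 73 = 93
byte 1: (0f ^ f3) ^ 69 = fc ^ 69 = 95
byte 2: (df ^ 57) ^ 67 = 88 ^ 67 = ef
byte 3: (d3 ^ 36) ^ 6e = e5 ^ 6e = 8b
byte 4: (02 ^ 33) ^ 61 = 31 ^ 61 = 50
byte 5: (d0 ^ b7) ^ 6c = 67 ^ 6c = 0b
byte 6: (7f ^ cc) ^ 20 = b3 ^ 20 = 93
byte 7: (10 ^ e2) ^ 61 = f2 ^ 61 = 93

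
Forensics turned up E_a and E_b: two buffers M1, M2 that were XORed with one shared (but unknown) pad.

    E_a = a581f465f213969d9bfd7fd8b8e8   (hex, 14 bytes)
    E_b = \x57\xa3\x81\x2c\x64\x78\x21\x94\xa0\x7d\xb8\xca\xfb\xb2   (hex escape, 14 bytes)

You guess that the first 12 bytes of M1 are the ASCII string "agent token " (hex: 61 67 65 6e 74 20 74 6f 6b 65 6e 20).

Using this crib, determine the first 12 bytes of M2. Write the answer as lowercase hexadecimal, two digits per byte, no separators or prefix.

93451027e24bc36650e5a932

First, E_a ⊕ E_b = (M1 ⊕ K) ⊕ (M2 ⊕ K) = M1 ⊕ M2, so the key drops out. Then M2 = (M1 ⊕ M2) ⊕ M1 over the first 12 bytes.
byte 0: (a5 ⊕ 57) ⊕ 61 = f2 ⊕ 61 = 93
byte 1: (81 ⊕ a3) ⊕ 67 = 22 ⊕ 67 = 45
byte 2: (f4 ⊕ 81) ⊕ 65 = 75 ⊕ 65 = 10
byte 3: (65 ⊕ 2c) ⊕ 6e = 49 ⊕ 6e = 27
byte 4: (f2 ⊕ 64) ⊕ 74 = 96 ⊕ 74 = e2
byte 5: (13 ⊕ 78) ⊕ 20 = 6b ⊕ 20 = 4b
byte 6: (96 ⊕ 21) ⊕ 74 = b7 ⊕ 74 = c3
byte 7: (9d ⊕ 94) ⊕ 6f = 09 ⊕ 6f = 66
byte 8: (9b ⊕ a0) ⊕ 6b = 3b ⊕ 6b = 50
byte 9: (fd ⊕ 7d) ⊕ 65 = 80 ⊕ 65 = e5
byte 10: (7f ⊕ b8) ⊕ 6e = c7 ⊕ 6e = a9
byte 11: (d8 ⊕ ca) ⊕ 20 = 12 ⊕ 20 = 32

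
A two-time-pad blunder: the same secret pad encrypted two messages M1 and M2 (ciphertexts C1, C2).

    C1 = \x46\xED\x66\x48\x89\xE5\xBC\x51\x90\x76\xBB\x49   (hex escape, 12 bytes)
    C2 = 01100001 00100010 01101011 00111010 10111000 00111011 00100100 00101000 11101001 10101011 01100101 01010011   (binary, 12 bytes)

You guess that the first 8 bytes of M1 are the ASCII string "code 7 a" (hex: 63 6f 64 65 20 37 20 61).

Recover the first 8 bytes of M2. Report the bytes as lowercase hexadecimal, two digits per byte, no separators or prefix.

First, C1 ⊕ C2 = (M1 ⊕ K) ⊕ (M2 ⊕ K) = M1 ⊕ M2, so the key drops out. Then M2 = (M1 ⊕ M2) ⊕ M1 over the first 8 bytes.
byte 0: (46 xor 61) xor 63 = 27 xor 63 = 44
byte 1: (ed xor 22) xor 6f = cf xor 6f = a0
byte 2: (66 xor 6b) xor 64 = 0d xor 64 = 69
byte 3: (48 xor 3a) xor 65 = 72 xor 65 = 17
byte 4: (89 xor b8) xor 20 = 31 xor 20 = 11
byte 5: (e5 xor 3b) xor 37 = de xor 37 = e9
byte 6: (bc xor 24) xor 20 = 98 xor 20 = b8
byte 7: (51 xor 28) xor 61 = 79 xor 61 = 18

44a0691711e9b818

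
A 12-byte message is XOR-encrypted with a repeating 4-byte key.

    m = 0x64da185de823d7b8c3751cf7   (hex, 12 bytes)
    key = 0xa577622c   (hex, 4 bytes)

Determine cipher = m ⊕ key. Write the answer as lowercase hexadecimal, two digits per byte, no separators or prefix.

The 4-byte key repeats, so the effective keystream is a5 77 62 2c a5 77 62 2c a5 77 62 2c.
byte 0: 100 ^ 165 = 193
byte 1: 218 ^ 119 = 173
byte 2:  24 ^  98 = 122
byte 3:  93 ^  44 = 113
byte 4: 232 ^ 165 =  77
byte 5:  35 ^ 119 =  84
byte 6: 215 ^  98 = 181
byte 7: 184 ^  44 = 148
byte 8: 195 ^ 165 = 102
byte 9: 117 ^ 119 =   2
byte 10:  28 ^  98 = 126
byte 11: 247 ^  44 = 219

c1ad7a714d54b59466027edb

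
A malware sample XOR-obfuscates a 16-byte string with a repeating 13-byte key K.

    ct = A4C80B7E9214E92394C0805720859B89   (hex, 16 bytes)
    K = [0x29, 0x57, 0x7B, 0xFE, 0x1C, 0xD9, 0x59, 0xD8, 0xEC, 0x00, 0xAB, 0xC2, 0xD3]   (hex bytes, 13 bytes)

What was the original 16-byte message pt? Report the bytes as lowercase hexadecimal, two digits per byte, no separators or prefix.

8d9f70808ecdb0fb78c02b95f3acccf2

The 13-byte key repeats, so the effective keystream is 29 57 7b fe 1c d9 59 d8 ec 00 ab c2 d3 29 57 7b.
byte 0: 164 ⊕  41 = 141
byte 1: 200 ⊕  87 = 159
byte 2:  11 ⊕ 123 = 112
byte 3: 126 ⊕ 254 = 128
byte 4: 146 ⊕  28 = 142
byte 5:  20 ⊕ 217 = 205
byte 6: 233 ⊕  89 = 176
byte 7:  35 ⊕ 216 = 251
byte 8: 148 ⊕ 236 = 120
byte 9: 192 ⊕   0 = 192
byte 10: 128 ⊕ 171 =  43
byte 11:  87 ⊕ 194 = 149
byte 12:  32 ⊕ 211 = 243
byte 13: 133 ⊕  41 = 172
byte 14: 155 ⊕  87 = 204
byte 15: 137 ⊕ 123 = 242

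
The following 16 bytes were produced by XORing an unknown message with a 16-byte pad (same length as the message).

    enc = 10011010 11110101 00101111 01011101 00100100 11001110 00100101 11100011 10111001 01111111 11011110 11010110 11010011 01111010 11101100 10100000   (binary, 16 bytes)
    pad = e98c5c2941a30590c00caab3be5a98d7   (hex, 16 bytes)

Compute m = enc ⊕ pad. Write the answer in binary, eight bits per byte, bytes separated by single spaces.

01110011 01111001 01110011 01110100 01100101 01101101 00100000 01110011 01111001 01110011 01110100 01100101 01101101 00100000 01110100 01110111

10011010 ⊕ 11101001 = 01110011
11110101 ⊕ 10001100 = 01111001
00101111 ⊕ 01011100 = 01110011
01011101 ⊕ 00101001 = 01110100
00100100 ⊕ 01000001 = 01100101
11001110 ⊕ 10100011 = 01101101
00100101 ⊕ 00000101 = 00100000
11100011 ⊕ 10010000 = 01110011
10111001 ⊕ 11000000 = 01111001
01111111 ⊕ 00001100 = 01110011
11011110 ⊕ 10101010 = 01110100
11010110 ⊕ 10110011 = 01100101
11010011 ⊕ 10111110 = 01101101
01111010 ⊕ 01011010 = 00100000
11101100 ⊕ 10011000 = 01110100
10100000 ⊕ 11010111 = 01110111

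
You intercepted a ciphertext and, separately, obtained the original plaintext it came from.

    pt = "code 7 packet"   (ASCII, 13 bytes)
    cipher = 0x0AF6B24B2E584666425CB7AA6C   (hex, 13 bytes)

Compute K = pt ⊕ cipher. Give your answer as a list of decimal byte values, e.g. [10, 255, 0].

Since cipher = pt ⊕ K, XORing both sides with pt gives K = pt ⊕ cipher.
byte 0: 01100011 XOR 00001010 = 01101001
byte 1: 01101111 XOR 11110110 = 10011001
byte 2: 01100100 XOR 10110010 = 11010110
byte 3: 01100101 XOR 01001011 = 00101110
byte 4: 00100000 XOR 00101110 = 00001110
byte 5: 00110111 XOR 01011000 = 01101111
byte 6: 00100000 XOR 01000110 = 01100110
byte 7: 01110000 XOR 01100110 = 00010110
byte 8: 01100001 XOR 01000010 = 00100011
byte 9: 01100011 XOR 01011100 = 00111111
byte 10: 01101011 XOR 10110111 = 11011100
byte 11: 01100101 XOR 10101010 = 11001111
byte 12: 01110100 XOR 01101100 = 00011000

[105, 153, 214, 46, 14, 111, 102, 22, 35, 63, 220, 207, 24]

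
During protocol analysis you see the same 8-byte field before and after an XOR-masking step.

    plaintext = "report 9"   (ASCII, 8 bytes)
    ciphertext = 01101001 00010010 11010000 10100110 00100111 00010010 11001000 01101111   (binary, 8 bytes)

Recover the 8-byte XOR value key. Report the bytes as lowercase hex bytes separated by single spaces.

1b 77 a0 c9 55 66 e8 56

Since ciphertext = plaintext ⊕ key, XORing both sides with plaintext gives key = plaintext ⊕ ciphertext.
114 xor 105 =  27
101 xor  18 = 119
112 xor 208 = 160
111 xor 166 = 201
114 xor  39 =  85
116 xor  18 = 102
 32 xor 200 = 232
 57 xor 111 =  86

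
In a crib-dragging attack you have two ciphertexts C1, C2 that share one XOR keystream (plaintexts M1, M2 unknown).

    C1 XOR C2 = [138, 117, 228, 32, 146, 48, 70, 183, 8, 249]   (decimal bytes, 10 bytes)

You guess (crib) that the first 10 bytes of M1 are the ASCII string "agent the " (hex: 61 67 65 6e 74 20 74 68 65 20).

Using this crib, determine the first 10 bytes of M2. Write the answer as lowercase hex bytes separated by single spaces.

Since C1 ⊕ C2 = M1 ⊕ M2, XORing with the guessed M1 bytes yields the corresponding M2 bytes: M2 = (C1 ⊕ C2) ⊕ M1.
8a ⊕ 61 = eb
75 ⊕ 67 = 12
e4 ⊕ 65 = 81
20 ⊕ 6e = 4e
92 ⊕ 74 = e6
30 ⊕ 20 = 10
46 ⊕ 74 = 32
b7 ⊕ 68 = df
08 ⊕ 65 = 6d
f9 ⊕ 20 = d9

eb 12 81 4e e6 10 32 df 6d d9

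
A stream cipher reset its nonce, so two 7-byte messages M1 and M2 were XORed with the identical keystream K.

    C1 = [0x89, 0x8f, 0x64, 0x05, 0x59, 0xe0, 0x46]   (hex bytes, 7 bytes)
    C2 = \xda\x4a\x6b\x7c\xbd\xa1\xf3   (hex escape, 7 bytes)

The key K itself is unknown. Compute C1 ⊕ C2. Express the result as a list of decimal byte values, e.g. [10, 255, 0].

[83, 197, 15, 121, 228, 65, 181]

C1 ⊕ C2 = (M1 ⊕ K) ⊕ (M2 ⊕ K) = M1 ⊕ M2 — the shared key cancels under XOR.
137 XOR 218 =  83
143 XOR  74 = 197
100 XOR 107 =  15
  5 XOR 124 = 121
 89 XOR 189 = 228
224 XOR 161 =  65
 70 XOR 243 = 181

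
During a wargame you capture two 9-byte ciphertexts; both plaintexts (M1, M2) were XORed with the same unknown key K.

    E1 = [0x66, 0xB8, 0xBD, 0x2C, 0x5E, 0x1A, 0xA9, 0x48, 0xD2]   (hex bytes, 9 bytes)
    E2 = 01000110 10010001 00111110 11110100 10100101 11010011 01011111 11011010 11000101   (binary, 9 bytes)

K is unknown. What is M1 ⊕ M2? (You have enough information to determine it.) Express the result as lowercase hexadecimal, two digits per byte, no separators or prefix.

E1 ⊕ E2 = (M1 ⊕ K) ⊕ (M2 ⊕ K) = M1 ⊕ M2 — the shared key cancels under XOR.
byte 0: 01100110 XOR 01000110 = 00100000
byte 1: 10111000 XOR 10010001 = 00101001
byte 2: 10111101 XOR 00111110 = 10000011
byte 3: 00101100 XOR 11110100 = 11011000
byte 4: 01011110 XOR 10100101 = 11111011
byte 5: 00011010 XOR 11010011 = 11001001
byte 6: 10101001 XOR 01011111 = 11110110
byte 7: 01001000 XOR 11011010 = 10010010
byte 8: 11010010 XOR 11000101 = 00010111

202983d8fbc9f69217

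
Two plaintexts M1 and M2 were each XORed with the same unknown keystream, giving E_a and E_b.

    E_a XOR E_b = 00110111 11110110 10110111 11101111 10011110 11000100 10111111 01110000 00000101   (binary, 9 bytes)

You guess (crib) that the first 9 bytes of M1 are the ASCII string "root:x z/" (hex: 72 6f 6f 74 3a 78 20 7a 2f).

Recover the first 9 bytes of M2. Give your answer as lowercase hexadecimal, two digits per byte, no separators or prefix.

Since E_a ⊕ E_b = M1 ⊕ M2, XORing with the guessed M1 bytes yields the corresponding M2 bytes: M2 = (E_a ⊕ E_b) ⊕ M1.
00110111 xor 01110010 = 01000101
11110110 xor 01101111 = 10011001
10110111 xor 01101111 = 11011000
11101111 xor 01110100 = 10011011
10011110 xor 00111010 = 10100100
11000100 xor 01111000 = 10111100
10111111 xor 00100000 = 10011111
01110000 xor 01111010 = 00001010
00000101 xor 00101111 = 00101010

4599d89ba4bc9f0a2a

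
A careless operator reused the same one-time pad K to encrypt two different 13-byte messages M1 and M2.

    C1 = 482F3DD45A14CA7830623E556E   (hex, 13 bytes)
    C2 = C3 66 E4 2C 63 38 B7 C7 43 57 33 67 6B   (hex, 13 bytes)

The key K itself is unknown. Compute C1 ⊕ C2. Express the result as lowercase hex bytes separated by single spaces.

C1 ⊕ C2 = (M1 ⊕ K) ⊕ (M2 ⊕ K) = M1 ⊕ M2 — the shared key cancels under XOR.
byte 0: 48 ⊕ c3 = 8b
byte 1: 2f ⊕ 66 = 49
byte 2: 3d ⊕ e4 = d9
byte 3: d4 ⊕ 2c = f8
byte 4: 5a ⊕ 63 = 39
byte 5: 14 ⊕ 38 = 2c
byte 6: ca ⊕ b7 = 7d
byte 7: 78 ⊕ c7 = bf
byte 8: 30 ⊕ 43 = 73
byte 9: 62 ⊕ 57 = 35
byte 10: 3e ⊕ 33 = 0d
byte 11: 55 ⊕ 67 = 32
byte 12: 6e ⊕ 6b = 05

8b 49 d9 f8 39 2c 7d bf 73 35 0d 32 05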